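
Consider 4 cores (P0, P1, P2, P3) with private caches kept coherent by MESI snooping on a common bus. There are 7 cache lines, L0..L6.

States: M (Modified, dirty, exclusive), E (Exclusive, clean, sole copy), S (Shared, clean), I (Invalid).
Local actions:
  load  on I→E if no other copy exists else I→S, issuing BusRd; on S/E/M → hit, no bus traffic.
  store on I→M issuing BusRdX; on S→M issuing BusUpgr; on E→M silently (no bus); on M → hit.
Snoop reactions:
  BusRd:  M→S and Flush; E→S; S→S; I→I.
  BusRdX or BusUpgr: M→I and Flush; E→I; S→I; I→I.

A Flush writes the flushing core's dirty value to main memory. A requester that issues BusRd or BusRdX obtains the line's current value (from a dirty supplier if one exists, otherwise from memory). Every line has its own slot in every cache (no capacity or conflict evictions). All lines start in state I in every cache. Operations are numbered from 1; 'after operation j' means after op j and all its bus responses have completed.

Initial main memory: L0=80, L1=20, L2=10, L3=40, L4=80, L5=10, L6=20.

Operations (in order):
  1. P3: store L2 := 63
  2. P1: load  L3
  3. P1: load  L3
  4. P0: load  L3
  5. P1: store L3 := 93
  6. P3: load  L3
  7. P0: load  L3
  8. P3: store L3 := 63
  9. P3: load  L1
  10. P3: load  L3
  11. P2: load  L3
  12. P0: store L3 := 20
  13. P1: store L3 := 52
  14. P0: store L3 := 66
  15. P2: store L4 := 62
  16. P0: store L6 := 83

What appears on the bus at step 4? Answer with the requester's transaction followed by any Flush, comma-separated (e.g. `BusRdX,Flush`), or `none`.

step 1: P3: store L2 := 63  ⟶  IIIM  (L2)  txn=BusRdX  M[L2]=10
step 2: P1: load  L3  ⟶  IEII  (L3)  txn=BusRd  M[L3]=40
step 3: P1: load  L3  ⟶  IEII  (L3)  txn=∅  M[L3]=40
step 4: P0: load  L3  ⟶  SSII  (L3)  txn=BusRd  M[L3]=40
step 5: P1: store L3 := 93  ⟶  IMII  (L3)  txn=BusUpgr  M[L3]=40
step 6: P3: load  L3  ⟶  ISIS  (L3)  txn=BusRd+Flush  M[L3]=93
step 7: P0: load  L3  ⟶  SSIS  (L3)  txn=BusRd  M[L3]=93
step 8: P3: store L3 := 63  ⟶  IIIM  (L3)  txn=BusUpgr  M[L3]=93
step 9: P3: load  L1  ⟶  IIIE  (L1)  txn=BusRd  M[L1]=20
step 10: P3: load  L3  ⟶  IIIM  (L3)  txn=∅  M[L3]=93
step 11: P2: load  L3  ⟶  IISS  (L3)  txn=BusRd+Flush  M[L3]=63
step 12: P0: store L3 := 20  ⟶  MIII  (L3)  txn=BusRdX  M[L3]=63
step 13: P1: store L3 := 52  ⟶  IMII  (L3)  txn=BusRdX+Flush  M[L3]=20
step 14: P0: store L3 := 66  ⟶  MIII  (L3)  txn=BusRdX+Flush  M[L3]=52
step 15: P2: store L4 := 62  ⟶  IIMI  (L4)  txn=BusRdX  M[L4]=80
step 16: P0: store L6 := 83  ⟶  MIII  (L6)  txn=BusRdX  M[L6]=20

bus = BusRd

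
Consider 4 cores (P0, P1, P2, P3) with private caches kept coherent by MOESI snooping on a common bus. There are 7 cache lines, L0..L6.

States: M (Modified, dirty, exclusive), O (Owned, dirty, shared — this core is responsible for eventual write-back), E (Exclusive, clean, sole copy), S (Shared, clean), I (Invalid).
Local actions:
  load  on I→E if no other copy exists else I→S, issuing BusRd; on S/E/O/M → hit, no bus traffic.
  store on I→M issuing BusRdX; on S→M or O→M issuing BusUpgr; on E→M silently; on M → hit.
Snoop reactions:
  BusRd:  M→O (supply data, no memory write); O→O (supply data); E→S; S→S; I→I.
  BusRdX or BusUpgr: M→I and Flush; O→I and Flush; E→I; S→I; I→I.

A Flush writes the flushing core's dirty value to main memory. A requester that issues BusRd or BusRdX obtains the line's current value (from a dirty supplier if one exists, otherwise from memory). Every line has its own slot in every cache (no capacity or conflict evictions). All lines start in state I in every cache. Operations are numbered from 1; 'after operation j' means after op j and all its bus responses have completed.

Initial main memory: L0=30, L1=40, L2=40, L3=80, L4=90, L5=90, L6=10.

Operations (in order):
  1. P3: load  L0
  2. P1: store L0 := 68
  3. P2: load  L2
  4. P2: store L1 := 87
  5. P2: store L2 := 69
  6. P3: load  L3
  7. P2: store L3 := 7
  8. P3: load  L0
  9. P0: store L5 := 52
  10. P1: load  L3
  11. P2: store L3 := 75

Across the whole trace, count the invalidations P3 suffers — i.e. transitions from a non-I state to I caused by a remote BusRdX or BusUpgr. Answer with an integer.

invalidations = 2

1. P3: load  L0  bus=[BusRd]  L0: P0=I P1=I P2=I P3=E  mem[L0]=30
2. P1: store L0 := 68  bus=[BusRdX]  L0: P0=I P1=M P2=I P3=I  mem[L0]=30
3. P2: load  L2  bus=[BusRd]  L2: P0=I P1=I P2=E P3=I  mem[L2]=40
4. P2: store L1 := 87  bus=[BusRdX]  L1: P0=I P1=I P2=M P3=I  mem[L1]=40
5. P2: store L2 := 69  bus=[-]  L2: P0=I P1=I P2=M P3=I  mem[L2]=40
6. P3: load  L3  bus=[BusRd]  L3: P0=I P1=I P2=I P3=E  mem[L3]=80
7. P2: store L3 := 7  bus=[BusRdX]  L3: P0=I P1=I P2=M P3=I  mem[L3]=80
8. P3: load  L0  bus=[BusRd]  L0: P0=I P1=O P2=I P3=S  mem[L0]=30
9. P0: store L5 := 52  bus=[BusRdX]  L5: P0=M P1=I P2=I P3=I  mem[L5]=90
10. P1: load  L3  bus=[BusRd]  L3: P0=I P1=S P2=O P3=I  mem[L3]=80
11. P2: store L3 := 75  bus=[BusUpgr]  L3: P0=I P1=I P2=M P3=I  mem[L3]=80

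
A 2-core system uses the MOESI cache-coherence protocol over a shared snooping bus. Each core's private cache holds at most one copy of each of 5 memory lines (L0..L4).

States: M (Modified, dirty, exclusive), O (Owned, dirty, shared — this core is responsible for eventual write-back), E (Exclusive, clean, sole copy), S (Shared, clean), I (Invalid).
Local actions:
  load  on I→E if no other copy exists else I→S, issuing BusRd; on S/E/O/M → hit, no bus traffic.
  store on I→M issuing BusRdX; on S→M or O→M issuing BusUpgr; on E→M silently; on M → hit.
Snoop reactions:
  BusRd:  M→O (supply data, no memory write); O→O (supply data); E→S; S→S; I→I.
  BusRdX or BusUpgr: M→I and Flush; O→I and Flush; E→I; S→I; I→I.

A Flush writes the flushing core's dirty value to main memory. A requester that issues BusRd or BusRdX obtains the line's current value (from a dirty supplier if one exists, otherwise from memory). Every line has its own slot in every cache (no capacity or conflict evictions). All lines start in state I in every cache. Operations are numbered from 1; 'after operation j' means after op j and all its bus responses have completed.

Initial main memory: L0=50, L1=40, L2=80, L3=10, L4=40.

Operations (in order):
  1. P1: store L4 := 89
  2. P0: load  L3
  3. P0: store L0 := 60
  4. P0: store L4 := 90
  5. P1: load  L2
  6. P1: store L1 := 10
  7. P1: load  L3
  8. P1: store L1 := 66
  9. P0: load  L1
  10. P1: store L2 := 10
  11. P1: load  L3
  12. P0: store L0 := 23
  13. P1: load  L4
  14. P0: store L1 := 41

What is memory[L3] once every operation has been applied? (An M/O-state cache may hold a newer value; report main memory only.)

memory[L3] = 10

step 1: P1: store L4 := 89  ⟶  IM  (L4)  txn=BusRdX  M[L4]=40
step 2: P0: load  L3  ⟶  EI  (L3)  txn=BusRd  M[L3]=10
step 3: P0: store L0 := 60  ⟶  MI  (L0)  txn=BusRdX  M[L0]=50
step 4: P0: store L4 := 90  ⟶  MI  (L4)  txn=BusRdX+Flush  M[L4]=89
step 5: P1: load  L2  ⟶  IE  (L2)  txn=BusRd  M[L2]=80
step 6: P1: store L1 := 10  ⟶  IM  (L1)  txn=BusRdX  M[L1]=40
step 7: P1: load  L3  ⟶  SS  (L3)  txn=BusRd  M[L3]=10
step 8: P1: store L1 := 66  ⟶  IM  (L1)  txn=∅  M[L1]=40
step 9: P0: load  L1  ⟶  SO  (L1)  txn=BusRd  M[L1]=40
step 10: P1: store L2 := 10  ⟶  IM  (L2)  txn=∅  M[L2]=80
step 11: P1: load  L3  ⟶  SS  (L3)  txn=∅  M[L3]=10
step 12: P0: store L0 := 23  ⟶  MI  (L0)  txn=∅  M[L0]=50
step 13: P1: load  L4  ⟶  OS  (L4)  txn=BusRd  M[L4]=89
step 14: P0: store L1 := 41  ⟶  MI  (L1)  txn=BusUpgr+Flush  M[L1]=66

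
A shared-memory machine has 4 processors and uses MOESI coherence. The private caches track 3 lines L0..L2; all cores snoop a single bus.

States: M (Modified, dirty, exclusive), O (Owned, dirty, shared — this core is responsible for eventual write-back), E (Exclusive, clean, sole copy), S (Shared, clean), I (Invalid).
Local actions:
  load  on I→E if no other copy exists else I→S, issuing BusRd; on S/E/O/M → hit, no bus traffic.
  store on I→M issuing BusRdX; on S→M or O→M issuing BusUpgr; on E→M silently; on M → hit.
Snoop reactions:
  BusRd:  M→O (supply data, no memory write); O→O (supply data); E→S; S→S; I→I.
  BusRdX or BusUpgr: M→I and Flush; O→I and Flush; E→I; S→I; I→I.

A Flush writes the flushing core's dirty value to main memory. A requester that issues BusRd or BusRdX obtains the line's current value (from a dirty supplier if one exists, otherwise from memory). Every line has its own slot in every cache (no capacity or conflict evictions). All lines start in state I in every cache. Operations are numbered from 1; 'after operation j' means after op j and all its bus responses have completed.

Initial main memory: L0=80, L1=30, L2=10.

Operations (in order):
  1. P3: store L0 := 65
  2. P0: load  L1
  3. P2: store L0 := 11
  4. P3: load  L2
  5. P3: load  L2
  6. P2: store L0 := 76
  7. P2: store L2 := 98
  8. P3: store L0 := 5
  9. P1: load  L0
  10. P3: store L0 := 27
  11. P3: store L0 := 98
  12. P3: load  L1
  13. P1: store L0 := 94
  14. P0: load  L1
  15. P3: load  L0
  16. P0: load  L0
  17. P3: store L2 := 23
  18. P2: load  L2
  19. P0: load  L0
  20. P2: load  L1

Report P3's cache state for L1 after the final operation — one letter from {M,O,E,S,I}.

  op1 P3: store L0 := 65 → I/I/I/M on L0; bus BusRdX; mem=80
  op2 P0: load  L1 → E/I/I/I on L1; bus BusRd; mem=30
  op3 P2: store L0 := 11 → I/I/M/I on L0; bus BusRdX Flush; mem=65
  op4 P3: load  L2 → I/I/I/E on L2; bus BusRd; mem=10
  op5 P3: load  L2 → I/I/I/E on L2; bus (none); mem=10
  op6 P2: store L0 := 76 → I/I/M/I on L0; bus (none); mem=65
  op7 P2: store L2 := 98 → I/I/M/I on L2; bus BusRdX; mem=10
  op8 P3: store L0 := 5 → I/I/I/M on L0; bus BusRdX Flush; mem=76
  op9 P1: load  L0 → I/S/I/O on L0; bus BusRd; mem=76
  op10 P3: store L0 := 27 → I/I/I/M on L0; bus BusUpgr; mem=76
  op11 P3: store L0 := 98 → I/I/I/M on L0; bus (none); mem=76
  op12 P3: load  L1 → S/I/I/S on L1; bus BusRd; mem=30
  op13 P1: store L0 := 94 → I/M/I/I on L0; bus BusRdX Flush; mem=98
  op14 P0: load  L1 → S/I/I/S on L1; bus (none); mem=30
  op15 P3: load  L0 → I/O/I/S on L0; bus BusRd; mem=98
  op16 P0: load  L0 → S/O/I/S on L0; bus BusRd; mem=98
  op17 P3: store L2 := 23 → I/I/I/M on L2; bus BusRdX Flush; mem=98
  op18 P2: load  L2 → I/I/S/O on L2; bus BusRd; mem=98
  op19 P0: load  L0 → S/O/I/S on L0; bus (none); mem=98
  op20 P2: load  L1 → S/I/S/S on L1; bus BusRd; mem=30

state = S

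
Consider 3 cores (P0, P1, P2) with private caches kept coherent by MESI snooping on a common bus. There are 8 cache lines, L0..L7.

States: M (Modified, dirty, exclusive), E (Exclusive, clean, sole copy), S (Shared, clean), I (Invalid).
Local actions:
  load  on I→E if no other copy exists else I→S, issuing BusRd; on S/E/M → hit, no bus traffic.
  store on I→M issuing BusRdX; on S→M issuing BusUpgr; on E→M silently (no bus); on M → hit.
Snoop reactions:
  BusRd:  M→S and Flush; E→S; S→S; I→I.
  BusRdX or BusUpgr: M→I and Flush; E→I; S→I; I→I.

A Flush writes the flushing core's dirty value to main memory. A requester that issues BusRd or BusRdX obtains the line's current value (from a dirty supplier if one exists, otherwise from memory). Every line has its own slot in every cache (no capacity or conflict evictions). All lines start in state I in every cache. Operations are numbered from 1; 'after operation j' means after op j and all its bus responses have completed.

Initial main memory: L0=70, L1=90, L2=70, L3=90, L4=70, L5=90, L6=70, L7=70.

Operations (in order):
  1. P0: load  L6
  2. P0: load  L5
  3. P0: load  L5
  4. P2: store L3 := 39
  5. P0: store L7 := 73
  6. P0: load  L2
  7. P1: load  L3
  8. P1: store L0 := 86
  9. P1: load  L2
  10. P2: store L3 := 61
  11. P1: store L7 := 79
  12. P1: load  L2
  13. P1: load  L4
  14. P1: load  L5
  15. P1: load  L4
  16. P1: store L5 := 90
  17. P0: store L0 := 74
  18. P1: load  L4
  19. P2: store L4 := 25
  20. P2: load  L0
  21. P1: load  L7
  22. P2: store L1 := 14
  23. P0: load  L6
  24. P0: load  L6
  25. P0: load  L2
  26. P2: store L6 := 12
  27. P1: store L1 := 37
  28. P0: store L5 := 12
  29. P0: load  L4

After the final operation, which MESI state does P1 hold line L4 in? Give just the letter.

step 1: P0: load  L6  ⟶  EII  (L6)  txn=BusRd  M[L6]=70
step 2: P0: load  L5  ⟶  EII  (L5)  txn=BusRd  M[L5]=90
step 3: P0: load  L5  ⟶  EII  (L5)  txn=∅  M[L5]=90
step 4: P2: store L3 := 39  ⟶  IIM  (L3)  txn=BusRdX  M[L3]=90
step 5: P0: store L7 := 73  ⟶  MII  (L7)  txn=BusRdX  M[L7]=70
step 6: P0: load  L2  ⟶  EII  (L2)  txn=BusRd  M[L2]=70
step 7: P1: load  L3  ⟶  ISS  (L3)  txn=BusRd+Flush  M[L3]=39
step 8: P1: store L0 := 86  ⟶  IMI  (L0)  txn=BusRdX  M[L0]=70
step 9: P1: load  L2  ⟶  SSI  (L2)  txn=BusRd  M[L2]=70
step 10: P2: store L3 := 61  ⟶  IIM  (L3)  txn=BusUpgr  M[L3]=39
step 11: P1: store L7 := 79  ⟶  IMI  (L7)  txn=BusRdX+Flush  M[L7]=73
step 12: P1: load  L2  ⟶  SSI  (L2)  txn=∅  M[L2]=70
step 13: P1: load  L4  ⟶  IEI  (L4)  txn=BusRd  M[L4]=70
step 14: P1: load  L5  ⟶  SSI  (L5)  txn=BusRd  M[L5]=90
step 15: P1: load  L4  ⟶  IEI  (L4)  txn=∅  M[L4]=70
step 16: P1: store L5 := 90  ⟶  IMI  (L5)  txn=BusUpgr  M[L5]=90
step 17: P0: store L0 := 74  ⟶  MII  (L0)  txn=BusRdX+Flush  M[L0]=86
step 18: P1: load  L4  ⟶  IEI  (L4)  txn=∅  M[L4]=70
step 19: P2: store L4 := 25  ⟶  IIM  (L4)  txn=BusRdX  M[L4]=70
step 20: P2: load  L0  ⟶  SIS  (L0)  txn=BusRd+Flush  M[L0]=74
step 21: P1: load  L7  ⟶  IMI  (L7)  txn=∅  M[L7]=73
step 22: P2: store L1 := 14  ⟶  IIM  (L1)  txn=BusRdX  M[L1]=90
step 23: P0: load  L6  ⟶  EII  (L6)  txn=∅  M[L6]=70
step 24: P0: load  L6  ⟶  EII  (L6)  txn=∅  M[L6]=70
step 25: P0: load  L2  ⟶  SSI  (L2)  txn=∅  M[L2]=70
step 26: P2: store L6 := 12  ⟶  IIM  (L6)  txn=BusRdX  M[L6]=70
step 27: P1: store L1 := 37  ⟶  IMI  (L1)  txn=BusRdX+Flush  M[L1]=14
step 28: P0: store L5 := 12  ⟶  MII  (L5)  txn=BusRdX+Flush  M[L5]=90
step 29: P0: load  L4  ⟶  SIS  (L4)  txn=BusRd+Flush  M[L4]=25

state = I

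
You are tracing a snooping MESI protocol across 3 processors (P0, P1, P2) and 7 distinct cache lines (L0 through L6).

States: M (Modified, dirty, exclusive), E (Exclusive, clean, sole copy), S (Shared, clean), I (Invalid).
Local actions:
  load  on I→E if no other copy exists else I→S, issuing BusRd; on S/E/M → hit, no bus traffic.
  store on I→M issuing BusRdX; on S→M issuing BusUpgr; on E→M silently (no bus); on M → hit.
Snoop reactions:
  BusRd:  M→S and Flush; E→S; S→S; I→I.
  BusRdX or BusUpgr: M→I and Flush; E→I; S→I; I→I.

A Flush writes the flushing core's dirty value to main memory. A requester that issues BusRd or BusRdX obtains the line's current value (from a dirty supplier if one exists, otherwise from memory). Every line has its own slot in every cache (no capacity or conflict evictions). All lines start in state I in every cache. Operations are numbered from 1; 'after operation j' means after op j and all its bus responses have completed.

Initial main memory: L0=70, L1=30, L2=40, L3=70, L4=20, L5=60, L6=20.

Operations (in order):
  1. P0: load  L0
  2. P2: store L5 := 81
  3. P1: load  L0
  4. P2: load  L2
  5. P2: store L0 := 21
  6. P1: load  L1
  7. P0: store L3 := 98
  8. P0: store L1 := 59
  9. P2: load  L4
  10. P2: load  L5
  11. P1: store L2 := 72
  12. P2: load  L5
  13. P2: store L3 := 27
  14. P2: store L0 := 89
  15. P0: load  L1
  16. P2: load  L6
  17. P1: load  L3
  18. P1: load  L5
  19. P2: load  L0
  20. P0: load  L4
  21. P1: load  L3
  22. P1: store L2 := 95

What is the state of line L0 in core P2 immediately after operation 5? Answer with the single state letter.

state = M

[1] P0: load  L0 | P0:E(70), P1:I, P2:I | bus: BusRd
[2] P2: store L5 := 81 | P0:I, P1:I, P2:M(81) | bus: BusRdX
[3] P1: load  L0 | P0:S(70), P1:S(70), P2:I | bus: BusRd
[4] P2: load  L2 | P0:I, P1:I, P2:E(40) | bus: BusRd
[5] P2: store L0 := 21 | P0:I, P1:I, P2:M(21) | bus: BusRdX
[6] P1: load  L1 | P0:I, P1:E(30), P2:I | bus: BusRd
[7] P0: store L3 := 98 | P0:M(98), P1:I, P2:I | bus: BusRdX
[8] P0: store L1 := 59 | P0:M(59), P1:I, P2:I | bus: BusRdX
[9] P2: load  L4 | P0:I, P1:I, P2:E(20) | bus: BusRd
[10] P2: load  L5 | P0:I, P1:I, P2:M(81) | bus: none
[11] P1: store L2 := 72 | P0:I, P1:M(72), P2:I | bus: BusRdX
[12] P2: load  L5 | P0:I, P1:I, P2:M(81) | bus: none
[13] P2: store L3 := 27 | P0:I, P1:I, P2:M(27) | bus: BusRdX,Flush
[14] P2: store L0 := 89 | P0:I, P1:I, P2:M(89) | bus: none
[15] P0: load  L1 | P0:M(59), P1:I, P2:I | bus: none
[16] P2: load  L6 | P0:I, P1:I, P2:E(20) | bus: BusRd
[17] P1: load  L3 | P0:I, P1:S(27), P2:S(27) | bus: BusRd,Flush
[18] P1: load  L5 | P0:I, P1:S(81), P2:S(81) | bus: BusRd,Flush
[19] P2: load  L0 | P0:I, P1:I, P2:M(89) | bus: none
[20] P0: load  L4 | P0:S(20), P1:I, P2:S(20) | bus: BusRd
[21] P1: load  L3 | P0:I, P1:S(27), P2:S(27) | bus: none
[22] P1: store L2 := 95 | P0:I, P1:M(95), P2:I | bus: none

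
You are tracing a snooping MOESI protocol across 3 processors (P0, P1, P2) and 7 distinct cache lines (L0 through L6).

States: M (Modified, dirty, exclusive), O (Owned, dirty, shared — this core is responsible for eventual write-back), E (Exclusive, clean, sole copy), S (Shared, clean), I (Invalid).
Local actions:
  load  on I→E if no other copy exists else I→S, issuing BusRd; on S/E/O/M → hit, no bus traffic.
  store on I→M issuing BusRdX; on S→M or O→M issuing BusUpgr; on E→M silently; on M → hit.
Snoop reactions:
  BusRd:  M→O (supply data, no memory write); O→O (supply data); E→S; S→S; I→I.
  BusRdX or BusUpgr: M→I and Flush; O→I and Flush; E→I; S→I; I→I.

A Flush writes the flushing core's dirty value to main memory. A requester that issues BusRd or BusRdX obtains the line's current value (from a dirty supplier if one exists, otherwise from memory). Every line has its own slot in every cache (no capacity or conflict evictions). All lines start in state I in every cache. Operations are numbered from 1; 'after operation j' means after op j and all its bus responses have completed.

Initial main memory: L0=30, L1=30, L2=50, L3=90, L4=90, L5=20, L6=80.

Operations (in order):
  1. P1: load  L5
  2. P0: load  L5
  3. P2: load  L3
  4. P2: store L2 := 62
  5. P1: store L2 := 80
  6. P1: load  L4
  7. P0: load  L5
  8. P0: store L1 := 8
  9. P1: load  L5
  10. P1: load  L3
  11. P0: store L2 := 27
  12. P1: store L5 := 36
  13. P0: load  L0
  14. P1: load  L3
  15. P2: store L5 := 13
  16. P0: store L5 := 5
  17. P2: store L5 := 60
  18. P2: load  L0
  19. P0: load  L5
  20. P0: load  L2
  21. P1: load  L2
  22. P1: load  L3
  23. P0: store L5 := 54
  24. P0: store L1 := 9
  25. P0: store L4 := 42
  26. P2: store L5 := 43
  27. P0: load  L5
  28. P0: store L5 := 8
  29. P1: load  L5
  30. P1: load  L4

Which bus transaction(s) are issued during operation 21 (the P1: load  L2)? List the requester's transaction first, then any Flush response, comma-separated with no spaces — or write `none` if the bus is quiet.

step 1: P1: load  L5  ⟶  IEI  (L5)  txn=BusRd  M[L5]=20
step 2: P0: load  L5  ⟶  SSI  (L5)  txn=BusRd  M[L5]=20
step 3: P2: load  L3  ⟶  IIE  (L3)  txn=BusRd  M[L3]=90
step 4: P2: store L2 := 62  ⟶  IIM  (L2)  txn=BusRdX  M[L2]=50
step 5: P1: store L2 := 80  ⟶  IMI  (L2)  txn=BusRdX+Flush  M[L2]=62
step 6: P1: load  L4  ⟶  IEI  (L4)  txn=BusRd  M[L4]=90
step 7: P0: load  L5  ⟶  SSI  (L5)  txn=∅  M[L5]=20
step 8: P0: store L1 := 8  ⟶  MII  (L1)  txn=BusRdX  M[L1]=30
step 9: P1: load  L5  ⟶  SSI  (L5)  txn=∅  M[L5]=20
step 10: P1: load  L3  ⟶  ISS  (L3)  txn=BusRd  M[L3]=90
step 11: P0: store L2 := 27  ⟶  MII  (L2)  txn=BusRdX+Flush  M[L2]=80
step 12: P1: store L5 := 36  ⟶  IMI  (L5)  txn=BusUpgr  M[L5]=20
step 13: P0: load  L0  ⟶  EII  (L0)  txn=BusRd  M[L0]=30
step 14: P1: load  L3  ⟶  ISS  (L3)  txn=∅  M[L3]=90
step 15: P2: store L5 := 13  ⟶  IIM  (L5)  txn=BusRdX+Flush  M[L5]=36
step 16: P0: store L5 := 5  ⟶  MII  (L5)  txn=BusRdX+Flush  M[L5]=13
step 17: P2: store L5 := 60  ⟶  IIM  (L5)  txn=BusRdX+Flush  M[L5]=5
step 18: P2: load  L0  ⟶  SIS  (L0)  txn=BusRd  M[L0]=30
step 19: P0: load  L5  ⟶  SIO  (L5)  txn=BusRd  M[L5]=5
step 20: P0: load  L2  ⟶  MII  (L2)  txn=∅  M[L2]=80
step 21: P1: load  L2  ⟶  OSI  (L2)  txn=BusRd  M[L2]=80
step 22: P1: load  L3  ⟶  ISS  (L3)  txn=∅  M[L3]=90
step 23: P0: store L5 := 54  ⟶  MII  (L5)  txn=BusUpgr+Flush  M[L5]=60
step 24: P0: store L1 := 9  ⟶  MII  (L1)  txn=∅  M[L1]=30
step 25: P0: store L4 := 42  ⟶  MII  (L4)  txn=BusRdX  M[L4]=90
step 26: P2: store L5 := 43  ⟶  IIM  (L5)  txn=BusRdX+Flush  M[L5]=54
step 27: P0: load  L5  ⟶  SIO  (L5)  txn=BusRd  M[L5]=54
step 28: P0: store L5 := 8  ⟶  MII  (L5)  txn=BusUpgr+Flush  M[L5]=43
step 29: P1: load  L5  ⟶  OSI  (L5)  txn=BusRd  M[L5]=43
step 30: P1: load  L4  ⟶  OSI  (L4)  txn=BusRd  M[L4]=90

bus = BusRd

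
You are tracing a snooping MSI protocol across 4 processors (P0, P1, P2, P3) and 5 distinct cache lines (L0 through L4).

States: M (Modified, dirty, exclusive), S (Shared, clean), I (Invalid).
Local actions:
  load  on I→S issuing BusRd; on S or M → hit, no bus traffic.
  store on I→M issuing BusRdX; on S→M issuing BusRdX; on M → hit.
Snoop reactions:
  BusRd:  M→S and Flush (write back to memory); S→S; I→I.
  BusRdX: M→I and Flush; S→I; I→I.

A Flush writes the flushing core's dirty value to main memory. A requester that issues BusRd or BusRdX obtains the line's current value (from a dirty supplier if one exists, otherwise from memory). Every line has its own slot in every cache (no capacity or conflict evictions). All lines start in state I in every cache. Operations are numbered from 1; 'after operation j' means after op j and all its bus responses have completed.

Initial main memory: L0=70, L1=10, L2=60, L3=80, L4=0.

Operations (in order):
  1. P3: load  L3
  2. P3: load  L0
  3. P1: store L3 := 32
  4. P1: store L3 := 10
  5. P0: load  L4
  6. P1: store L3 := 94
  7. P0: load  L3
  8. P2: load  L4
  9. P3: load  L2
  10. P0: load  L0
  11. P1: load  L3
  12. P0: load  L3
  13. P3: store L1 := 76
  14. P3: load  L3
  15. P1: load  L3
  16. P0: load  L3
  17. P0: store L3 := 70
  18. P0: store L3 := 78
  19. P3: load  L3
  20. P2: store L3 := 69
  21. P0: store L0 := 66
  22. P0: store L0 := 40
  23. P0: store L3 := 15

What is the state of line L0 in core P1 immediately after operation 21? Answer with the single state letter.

state = I

step 1: P3: load  L3  ⟶  IIIS  (L3)  txn=BusRd  M[L3]=80
step 2: P3: load  L0  ⟶  IIIS  (L0)  txn=BusRd  M[L0]=70
step 3: P1: store L3 := 32  ⟶  IMII  (L3)  txn=BusRdX  M[L3]=80
step 4: P1: store L3 := 10  ⟶  IMII  (L3)  txn=∅  M[L3]=80
step 5: P0: load  L4  ⟶  SIII  (L4)  txn=BusRd  M[L4]=0
step 6: P1: store L3 := 94  ⟶  IMII  (L3)  txn=∅  M[L3]=80
step 7: P0: load  L3  ⟶  SSII  (L3)  txn=BusRd+Flush  M[L3]=94
step 8: P2: load  L4  ⟶  SISI  (L4)  txn=BusRd  M[L4]=0
step 9: P3: load  L2  ⟶  IIIS  (L2)  txn=BusRd  M[L2]=60
step 10: P0: load  L0  ⟶  SIIS  (L0)  txn=BusRd  M[L0]=70
step 11: P1: load  L3  ⟶  SSII  (L3)  txn=∅  M[L3]=94
step 12: P0: load  L3  ⟶  SSII  (L3)  txn=∅  M[L3]=94
step 13: P3: store L1 := 76  ⟶  IIIM  (L1)  txn=BusRdX  M[L1]=10
step 14: P3: load  L3  ⟶  SSIS  (L3)  txn=BusRd  M[L3]=94
step 15: P1: load  L3  ⟶  SSIS  (L3)  txn=∅  M[L3]=94
step 16: P0: load  L3  ⟶  SSIS  (L3)  txn=∅  M[L3]=94
step 17: P0: store L3 := 70  ⟶  MIII  (L3)  txn=BusRdX  M[L3]=94
step 18: P0: store L3 := 78  ⟶  MIII  (L3)  txn=∅  M[L3]=94
step 19: P3: load  L3  ⟶  SIIS  (L3)  txn=BusRd+Flush  M[L3]=78
step 20: P2: store L3 := 69  ⟶  IIMI  (L3)  txn=BusRdX  M[L3]=78
step 21: P0: store L0 := 66  ⟶  MIII  (L0)  txn=BusRdX  M[L0]=70
step 22: P0: store L0 := 40  ⟶  MIII  (L0)  txn=∅  M[L0]=70
step 23: P0: store L3 := 15  ⟶  MIII  (L3)  txn=BusRdX+Flush  M[L3]=69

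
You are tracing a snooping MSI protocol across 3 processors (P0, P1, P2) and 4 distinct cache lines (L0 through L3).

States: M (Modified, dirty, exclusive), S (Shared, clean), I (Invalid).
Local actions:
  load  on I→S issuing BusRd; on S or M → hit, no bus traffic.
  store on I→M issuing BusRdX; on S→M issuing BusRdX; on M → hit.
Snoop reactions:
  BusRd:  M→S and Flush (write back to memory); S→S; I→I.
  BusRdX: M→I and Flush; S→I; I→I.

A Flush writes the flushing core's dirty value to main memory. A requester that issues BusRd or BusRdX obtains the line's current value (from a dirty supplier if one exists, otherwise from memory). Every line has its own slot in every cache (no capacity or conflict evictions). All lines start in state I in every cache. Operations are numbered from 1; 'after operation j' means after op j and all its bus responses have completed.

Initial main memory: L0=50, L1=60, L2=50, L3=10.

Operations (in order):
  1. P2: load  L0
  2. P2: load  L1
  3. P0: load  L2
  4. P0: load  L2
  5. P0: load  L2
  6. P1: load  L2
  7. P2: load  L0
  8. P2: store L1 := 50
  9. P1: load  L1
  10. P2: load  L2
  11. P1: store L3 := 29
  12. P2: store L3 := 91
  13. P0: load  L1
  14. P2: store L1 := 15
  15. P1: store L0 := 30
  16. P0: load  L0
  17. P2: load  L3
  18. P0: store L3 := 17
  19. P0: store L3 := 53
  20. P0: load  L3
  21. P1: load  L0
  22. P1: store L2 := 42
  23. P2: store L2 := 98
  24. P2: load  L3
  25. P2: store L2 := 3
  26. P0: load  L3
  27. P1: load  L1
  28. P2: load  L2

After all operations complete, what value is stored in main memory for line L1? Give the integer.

[1] P2: load  L0 | P0:I, P1:I, P2:S(50) | bus: BusRd
[2] P2: load  L1 | P0:I, P1:I, P2:S(60) | bus: BusRd
[3] P0: load  L2 | P0:S(50), P1:I, P2:I | bus: BusRd
[4] P0: load  L2 | P0:S(50), P1:I, P2:I | bus: none
[5] P0: load  L2 | P0:S(50), P1:I, P2:I | bus: none
[6] P1: load  L2 | P0:S(50), P1:S(50), P2:I | bus: BusRd
[7] P2: load  L0 | P0:I, P1:I, P2:S(50) | bus: none
[8] P2: store L1 := 50 | P0:I, P1:I, P2:M(50) | bus: BusRdX
[9] P1: load  L1 | P0:I, P1:S(50), P2:S(50) | bus: BusRd,Flush
[10] P2: load  L2 | P0:S(50), P1:S(50), P2:S(50) | bus: BusRd
[11] P1: store L3 := 29 | P0:I, P1:M(29), P2:I | bus: BusRdX
[12] P2: store L3 := 91 | P0:I, P1:I, P2:M(91) | bus: BusRdX,Flush
[13] P0: load  L1 | P0:S(50), P1:S(50), P2:S(50) | bus: BusRd
[14] P2: store L1 := 15 | P0:I, P1:I, P2:M(15) | bus: BusRdX
[15] P1: store L0 := 30 | P0:I, P1:M(30), P2:I | bus: BusRdX
[16] P0: load  L0 | P0:S(30), P1:S(30), P2:I | bus: BusRd,Flush
[17] P2: load  L3 | P0:I, P1:I, P2:M(91) | bus: none
[18] P0: store L3 := 17 | P0:M(17), P1:I, P2:I | bus: BusRdX,Flush
[19] P0: store L3 := 53 | P0:M(53), P1:I, P2:I | bus: none
[20] P0: load  L3 | P0:M(53), P1:I, P2:I | bus: none
[21] P1: load  L0 | P0:S(30), P1:S(30), P2:I | bus: none
[22] P1: store L2 := 42 | P0:I, P1:M(42), P2:I | bus: BusRdX
[23] P2: store L2 := 98 | P0:I, P1:I, P2:M(98) | bus: BusRdX,Flush
[24] P2: load  L3 | P0:S(53), P1:I, P2:S(53) | bus: BusRd,Flush
[25] P2: store L2 := 3 | P0:I, P1:I, P2:M(3) | bus: none
[26] P0: load  L3 | P0:S(53), P1:I, P2:S(53) | bus: none
[27] P1: load  L1 | P0:I, P1:S(15), P2:S(15) | bus: BusRd,Flush
[28] P2: load  L2 | P0:I, P1:I, P2:M(3) | bus: none

memory[L1] = 15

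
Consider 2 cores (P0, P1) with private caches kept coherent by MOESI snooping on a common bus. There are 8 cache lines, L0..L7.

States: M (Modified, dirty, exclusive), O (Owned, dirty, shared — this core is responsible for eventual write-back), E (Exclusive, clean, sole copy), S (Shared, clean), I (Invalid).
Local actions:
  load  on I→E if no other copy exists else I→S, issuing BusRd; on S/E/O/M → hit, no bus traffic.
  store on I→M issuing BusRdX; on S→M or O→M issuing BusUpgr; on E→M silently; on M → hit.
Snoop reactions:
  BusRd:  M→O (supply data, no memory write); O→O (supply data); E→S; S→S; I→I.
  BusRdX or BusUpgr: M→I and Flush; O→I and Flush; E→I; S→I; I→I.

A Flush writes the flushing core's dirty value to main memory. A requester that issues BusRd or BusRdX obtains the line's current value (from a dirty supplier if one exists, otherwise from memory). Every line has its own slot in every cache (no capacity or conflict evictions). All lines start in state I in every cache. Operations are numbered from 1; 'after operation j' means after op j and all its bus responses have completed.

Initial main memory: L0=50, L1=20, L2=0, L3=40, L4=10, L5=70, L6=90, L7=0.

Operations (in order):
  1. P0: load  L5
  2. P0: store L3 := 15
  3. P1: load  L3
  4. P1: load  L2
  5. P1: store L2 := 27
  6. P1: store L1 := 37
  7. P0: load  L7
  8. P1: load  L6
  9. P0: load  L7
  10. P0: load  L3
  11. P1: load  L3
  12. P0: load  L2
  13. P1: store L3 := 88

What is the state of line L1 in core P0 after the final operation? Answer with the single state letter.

1. P0: load  L5  bus=[BusRd]  L5: P0=E P1=I  mem[L5]=70
2. P0: store L3 := 15  bus=[BusRdX]  L3: P0=M P1=I  mem[L3]=40
3. P1: load  L3  bus=[BusRd]  L3: P0=O P1=S  mem[L3]=40
4. P1: load  L2  bus=[BusRd]  L2: P0=I P1=E  mem[L2]=0
5. P1: store L2 := 27  bus=[-]  L2: P0=I P1=M  mem[L2]=0
6. P1: store L1 := 37  bus=[BusRdX]  L1: P0=I P1=M  mem[L1]=20
7. P0: load  L7  bus=[BusRd]  L7: P0=E P1=I  mem[L7]=0
8. P1: load  L6  bus=[BusRd]  L6: P0=I P1=E  mem[L6]=90
9. P0: load  L7  bus=[-]  L7: P0=E P1=I  mem[L7]=0
10. P0: load  L3  bus=[-]  L3: P0=O P1=S  mem[L3]=40
11. P1: load  L3  bus=[-]  L3: P0=O P1=S  mem[L3]=40
12. P0: load  L2  bus=[BusRd]  L2: P0=S P1=O  mem[L2]=0
13. P1: store L3 := 88  bus=[BusUpgr,Flush]  L3: P0=I P1=M  mem[L3]=15

state = I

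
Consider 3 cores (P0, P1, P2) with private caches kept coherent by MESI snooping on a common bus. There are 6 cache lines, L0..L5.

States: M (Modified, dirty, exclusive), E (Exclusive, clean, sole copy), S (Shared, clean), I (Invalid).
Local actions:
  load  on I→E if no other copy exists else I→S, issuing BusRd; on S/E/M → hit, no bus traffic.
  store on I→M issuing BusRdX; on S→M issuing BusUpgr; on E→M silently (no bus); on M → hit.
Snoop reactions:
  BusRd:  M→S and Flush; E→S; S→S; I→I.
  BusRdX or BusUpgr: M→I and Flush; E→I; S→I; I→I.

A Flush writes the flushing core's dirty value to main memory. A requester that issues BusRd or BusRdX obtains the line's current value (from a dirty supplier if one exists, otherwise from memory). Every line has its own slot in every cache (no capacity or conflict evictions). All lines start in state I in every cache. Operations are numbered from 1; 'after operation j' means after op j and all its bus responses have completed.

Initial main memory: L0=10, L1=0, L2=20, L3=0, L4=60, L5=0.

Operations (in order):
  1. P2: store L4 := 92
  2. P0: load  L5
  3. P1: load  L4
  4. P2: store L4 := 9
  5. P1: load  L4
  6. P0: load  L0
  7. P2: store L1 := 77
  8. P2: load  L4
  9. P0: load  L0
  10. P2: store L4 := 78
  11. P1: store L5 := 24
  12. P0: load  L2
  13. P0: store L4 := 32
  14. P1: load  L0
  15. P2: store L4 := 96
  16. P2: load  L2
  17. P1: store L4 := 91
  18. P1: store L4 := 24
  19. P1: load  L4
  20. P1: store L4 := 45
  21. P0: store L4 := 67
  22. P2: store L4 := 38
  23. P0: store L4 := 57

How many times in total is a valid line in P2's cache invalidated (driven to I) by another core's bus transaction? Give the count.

1. P2: store L4 := 92  bus=[BusRdX]  L4: P0=I P1=I P2=M  mem[L4]=60
2. P0: load  L5  bus=[BusRd]  L5: P0=E P1=I P2=I  mem[L5]=0
3. P1: load  L4  bus=[BusRd,Flush]  L4: P0=I P1=S P2=S  mem[L4]=92
4. P2: store L4 := 9  bus=[BusUpgr]  L4: P0=I P1=I P2=M  mem[L4]=92
5. P1: load  L4  bus=[BusRd,Flush]  L4: P0=I P1=S P2=S  mem[L4]=9
6. P0: load  L0  bus=[BusRd]  L0: P0=E P1=I P2=I  mem[L0]=10
7. P2: store L1 := 77  bus=[BusRdX]  L1: P0=I P1=I P2=M  mem[L1]=0
8. P2: load  L4  bus=[-]  L4: P0=I P1=S P2=S  mem[L4]=9
9. P0: load  L0  bus=[-]  L0: P0=E P1=I P2=I  mem[L0]=10
10. P2: store L4 := 78  bus=[BusUpgr]  L4: P0=I P1=I P2=M  mem[L4]=9
11. P1: store L5 := 24  bus=[BusRdX]  L5: P0=I P1=M P2=I  mem[L5]=0
12. P0: load  L2  bus=[BusRd]  L2: P0=E P1=I P2=I  mem[L2]=20
13. P0: store L4 := 32  bus=[BusRdX,Flush]  L4: P0=M P1=I P2=I  mem[L4]=78
14. P1: load  L0  bus=[BusRd]  L0: P0=S P1=S P2=I  mem[L0]=10
15. P2: store L4 := 96  bus=[BusRdX,Flush]  L4: P0=I P1=I P2=M  mem[L4]=32
16. P2: load  L2  bus=[BusRd]  L2: P0=S P1=I P2=S  mem[L2]=20
17. P1: store L4 := 91  bus=[BusRdX,Flush]  L4: P0=I P1=M P2=I  mem[L4]=96
18. P1: store L4 := 24  bus=[-]  L4: P0=I P1=M P2=I  mem[L4]=96
19. P1: load  L4  bus=[-]  L4: P0=I P1=M P2=I  mem[L4]=96
20. P1: store L4 := 45  bus=[-]  L4: P0=I P1=M P2=I  mem[L4]=96
21. P0: store L4 := 67  bus=[BusRdX,Flush]  L4: P0=M P1=I P2=I  mem[L4]=45
22. P2: store L4 := 38  bus=[BusRdX,Flush]  L4: P0=I P1=I P2=M  mem[L4]=67
23. P0: store L4 := 57  bus=[BusRdX,Flush]  L4: P0=M P1=I P2=I  mem[L4]=38

invalidations = 3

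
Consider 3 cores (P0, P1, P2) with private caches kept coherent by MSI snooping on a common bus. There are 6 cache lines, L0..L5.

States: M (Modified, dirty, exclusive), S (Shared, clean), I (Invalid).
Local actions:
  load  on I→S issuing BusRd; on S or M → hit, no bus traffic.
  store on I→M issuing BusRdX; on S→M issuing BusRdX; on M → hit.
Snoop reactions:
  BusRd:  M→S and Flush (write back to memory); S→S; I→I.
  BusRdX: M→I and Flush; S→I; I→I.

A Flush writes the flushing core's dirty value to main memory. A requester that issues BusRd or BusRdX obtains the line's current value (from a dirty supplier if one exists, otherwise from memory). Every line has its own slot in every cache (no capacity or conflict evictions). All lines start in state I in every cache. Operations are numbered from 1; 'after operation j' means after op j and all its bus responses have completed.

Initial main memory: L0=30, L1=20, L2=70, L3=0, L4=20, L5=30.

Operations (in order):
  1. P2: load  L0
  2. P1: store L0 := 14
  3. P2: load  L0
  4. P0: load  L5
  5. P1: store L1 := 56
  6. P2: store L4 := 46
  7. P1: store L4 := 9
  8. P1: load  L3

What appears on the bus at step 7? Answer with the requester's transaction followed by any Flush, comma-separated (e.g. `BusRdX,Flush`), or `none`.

[1] P2: load  L0 | P0:I, P1:I, P2:S(30) | bus: BusRd
[2] P1: store L0 := 14 | P0:I, P1:M(14), P2:I | bus: BusRdX
[3] P2: load  L0 | P0:I, P1:S(14), P2:S(14) | bus: BusRd,Flush
[4] P0: load  L5 | P0:S(30), P1:I, P2:I | bus: BusRd
[5] P1: store L1 := 56 | P0:I, P1:M(56), P2:I | bus: BusRdX
[6] P2: store L4 := 46 | P0:I, P1:I, P2:M(46) | bus: BusRdX
[7] P1: store L4 := 9 | P0:I, P1:M(9), P2:I | bus: BusRdX,Flush
[8] P1: load  L3 | P0:I, P1:S(0), P2:I | bus: BusRd

bus = BusRdX,Flush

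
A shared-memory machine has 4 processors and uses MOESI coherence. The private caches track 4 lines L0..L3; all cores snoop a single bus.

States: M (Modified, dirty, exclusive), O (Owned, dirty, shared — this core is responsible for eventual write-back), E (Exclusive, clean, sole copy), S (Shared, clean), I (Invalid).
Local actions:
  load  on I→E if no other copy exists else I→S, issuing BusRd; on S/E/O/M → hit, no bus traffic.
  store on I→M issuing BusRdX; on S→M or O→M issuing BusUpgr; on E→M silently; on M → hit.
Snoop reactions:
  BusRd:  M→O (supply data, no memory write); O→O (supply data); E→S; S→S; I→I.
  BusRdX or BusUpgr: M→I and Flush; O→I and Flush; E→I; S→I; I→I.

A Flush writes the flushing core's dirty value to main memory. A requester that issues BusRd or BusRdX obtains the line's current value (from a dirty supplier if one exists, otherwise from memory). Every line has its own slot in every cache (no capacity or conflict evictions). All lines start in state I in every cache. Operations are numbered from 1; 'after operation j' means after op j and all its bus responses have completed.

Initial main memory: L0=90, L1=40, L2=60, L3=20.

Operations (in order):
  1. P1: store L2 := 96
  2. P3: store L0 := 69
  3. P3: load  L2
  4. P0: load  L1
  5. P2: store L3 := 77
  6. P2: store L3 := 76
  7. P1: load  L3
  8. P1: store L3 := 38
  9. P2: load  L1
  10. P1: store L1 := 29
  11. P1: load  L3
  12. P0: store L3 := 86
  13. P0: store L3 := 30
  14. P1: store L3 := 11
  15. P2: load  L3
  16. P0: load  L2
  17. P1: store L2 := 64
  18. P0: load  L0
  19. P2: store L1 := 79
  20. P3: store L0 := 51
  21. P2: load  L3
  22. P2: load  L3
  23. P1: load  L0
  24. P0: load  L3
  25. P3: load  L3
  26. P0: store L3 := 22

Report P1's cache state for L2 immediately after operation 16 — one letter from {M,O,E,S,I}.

state = O

  op1 P1: store L2 := 96 → I/M/I/I on L2; bus BusRdX; mem=60
  op2 P3: store L0 := 69 → I/I/I/M on L0; bus BusRdX; mem=90
  op3 P3: load  L2 → I/O/I/S on L2; bus BusRd; mem=60
  op4 P0: load  L1 → E/I/I/I on L1; bus BusRd; mem=40
  op5 P2: store L3 := 77 → I/I/M/I on L3; bus BusRdX; mem=20
  op6 P2: store L3 := 76 → I/I/M/I on L3; bus (none); mem=20
  op7 P1: load  L3 → I/S/O/I on L3; bus BusRd; mem=20
  op8 P1: store L3 := 38 → I/M/I/I on L3; bus BusUpgr Flush; mem=76
  op9 P2: load  L1 → S/I/S/I on L1; bus BusRd; mem=40
  op10 P1: store L1 := 29 → I/M/I/I on L1; bus BusRdX; mem=40
  op11 P1: load  L3 → I/M/I/I on L3; bus (none); mem=76
  op12 P0: store L3 := 86 → M/I/I/I on L3; bus BusRdX Flush; mem=38
  op13 P0: store L3 := 30 → M/I/I/I on L3; bus (none); mem=38
  op14 P1: store L3 := 11 → I/M/I/I on L3; bus BusRdX Flush; mem=30
  op15 P2: load  L3 → I/O/S/I on L3; bus BusRd; mem=30
  op16 P0: load  L2 → S/O/I/S on L2; bus BusRd; mem=60
  op17 P1: store L2 := 64 → I/M/I/I on L2; bus BusUpgr; mem=60
  op18 P0: load  L0 → S/I/I/O on L0; bus BusRd; mem=90
  op19 P2: store L1 := 79 → I/I/M/I on L1; bus BusRdX Flush; mem=29
  op20 P3: store L0 := 51 → I/I/I/M on L0; bus BusUpgr; mem=90
  op21 P2: load  L3 → I/O/S/I on L3; bus (none); mem=30
  op22 P2: load  L3 → I/O/S/I on L3; bus (none); mem=30
  op23 P1: load  L0 → I/S/I/O on L0; bus BusRd; mem=90
  op24 P0: load  L3 → S/O/S/I on L3; bus BusRd; mem=30
  op25 P3: load  L3 → S/O/S/S on L3; bus BusRd; mem=30
  op26 P0: store L3 := 22 → M/I/I/I on L3; bus BusUpgr Flush; mem=11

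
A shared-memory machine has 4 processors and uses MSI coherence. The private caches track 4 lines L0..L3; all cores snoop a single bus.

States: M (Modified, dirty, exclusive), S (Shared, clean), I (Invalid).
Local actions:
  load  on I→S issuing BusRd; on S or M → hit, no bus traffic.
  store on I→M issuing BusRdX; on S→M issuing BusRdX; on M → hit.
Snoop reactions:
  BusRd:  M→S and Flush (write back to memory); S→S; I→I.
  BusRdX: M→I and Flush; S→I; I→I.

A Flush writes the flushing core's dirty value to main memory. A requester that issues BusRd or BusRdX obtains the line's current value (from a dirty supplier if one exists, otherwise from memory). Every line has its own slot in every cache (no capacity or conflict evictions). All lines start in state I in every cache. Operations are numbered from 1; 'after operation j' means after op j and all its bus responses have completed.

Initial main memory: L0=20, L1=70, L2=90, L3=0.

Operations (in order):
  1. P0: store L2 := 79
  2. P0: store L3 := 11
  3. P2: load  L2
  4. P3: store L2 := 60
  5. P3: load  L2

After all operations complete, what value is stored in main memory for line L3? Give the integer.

memory[L3] = 0

  op1 P0: store L2 := 79 → M/I/I/I on L2; bus BusRdX; mem=90
  op2 P0: store L3 := 11 → M/I/I/I on L3; bus BusRdX; mem=0
  op3 P2: load  L2 → S/I/S/I on L2; bus BusRd Flush; mem=79
  op4 P3: store L2 := 60 → I/I/I/M on L2; bus BusRdX; mem=79
  op5 P3: load  L2 → I/I/I/M on L2; bus (none); mem=79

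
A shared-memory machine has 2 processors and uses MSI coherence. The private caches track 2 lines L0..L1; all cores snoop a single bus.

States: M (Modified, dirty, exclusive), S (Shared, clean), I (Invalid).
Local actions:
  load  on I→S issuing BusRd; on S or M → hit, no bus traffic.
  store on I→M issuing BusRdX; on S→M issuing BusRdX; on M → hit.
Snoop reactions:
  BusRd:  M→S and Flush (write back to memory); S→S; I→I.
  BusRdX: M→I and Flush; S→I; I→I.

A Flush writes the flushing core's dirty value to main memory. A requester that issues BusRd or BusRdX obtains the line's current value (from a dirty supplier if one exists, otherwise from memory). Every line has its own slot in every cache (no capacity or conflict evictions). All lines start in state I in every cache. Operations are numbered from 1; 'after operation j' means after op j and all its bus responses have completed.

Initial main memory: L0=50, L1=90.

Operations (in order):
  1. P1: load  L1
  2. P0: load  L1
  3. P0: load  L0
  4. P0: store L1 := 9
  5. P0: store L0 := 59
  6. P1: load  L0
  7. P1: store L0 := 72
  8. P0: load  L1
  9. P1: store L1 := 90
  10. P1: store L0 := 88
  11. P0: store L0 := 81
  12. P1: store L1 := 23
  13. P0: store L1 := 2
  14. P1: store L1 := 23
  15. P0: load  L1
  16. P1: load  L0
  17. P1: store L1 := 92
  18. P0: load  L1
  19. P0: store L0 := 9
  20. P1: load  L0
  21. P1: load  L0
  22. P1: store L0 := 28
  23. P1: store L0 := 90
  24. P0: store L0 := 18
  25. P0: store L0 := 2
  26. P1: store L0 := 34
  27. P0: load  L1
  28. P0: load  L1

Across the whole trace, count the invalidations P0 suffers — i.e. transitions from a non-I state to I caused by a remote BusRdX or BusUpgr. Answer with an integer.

invalidations = 6

step 1: P1: load  L1  ⟶  IS  (L1)  txn=BusRd  M[L1]=90
step 2: P0: load  L1  ⟶  SS  (L1)  txn=BusRd  M[L1]=90
step 3: P0: load  L0  ⟶  SI  (L0)  txn=BusRd  M[L0]=50
step 4: P0: store L1 := 9  ⟶  MI  (L1)  txn=BusRdX  M[L1]=90
step 5: P0: store L0 := 59  ⟶  MI  (L0)  txn=BusRdX  M[L0]=50
step 6: P1: load  L0  ⟶  SS  (L0)  txn=BusRd+Flush  M[L0]=59
step 7: P1: store L0 := 72  ⟶  IM  (L0)  txn=BusRdX  M[L0]=59
step 8: P0: load  L1  ⟶  MI  (L1)  txn=∅  M[L1]=90
step 9: P1: store L1 := 90  ⟶  IM  (L1)  txn=BusRdX+Flush  M[L1]=9
step 10: P1: store L0 := 88  ⟶  IM  (L0)  txn=∅  M[L0]=59
step 11: P0: store L0 := 81  ⟶  MI  (L0)  txn=BusRdX+Flush  M[L0]=88
step 12: P1: store L1 := 23  ⟶  IM  (L1)  txn=∅  M[L1]=9
step 13: P0: store L1 := 2  ⟶  MI  (L1)  txn=BusRdX+Flush  M[L1]=23
step 14: P1: store L1 := 23  ⟶  IM  (L1)  txn=BusRdX+Flush  M[L1]=2
step 15: P0: load  L1  ⟶  SS  (L1)  txn=BusRd+Flush  M[L1]=23
step 16: P1: load  L0  ⟶  SS  (L0)  txn=BusRd+Flush  M[L0]=81
step 17: P1: store L1 := 92  ⟶  IM  (L1)  txn=BusRdX  M[L1]=23
step 18: P0: load  L1  ⟶  SS  (L1)  txn=BusRd+Flush  M[L1]=92
step 19: P0: store L0 := 9  ⟶  MI  (L0)  txn=BusRdX  M[L0]=81
step 20: P1: load  L0  ⟶  SS  (L0)  txn=BusRd+Flush  M[L0]=9
step 21: P1: load  L0  ⟶  SS  (L0)  txn=∅  M[L0]=9
step 22: P1: store L0 := 28  ⟶  IM  (L0)  txn=BusRdX  M[L0]=9
step 23: P1: store L0 := 90  ⟶  IM  (L0)  txn=∅  M[L0]=9
step 24: P0: store L0 := 18  ⟶  MI  (L0)  txn=BusRdX+Flush  M[L0]=90
step 25: P0: store L0 := 2  ⟶  MI  (L0)  txn=∅  M[L0]=90
step 26: P1: store L0 := 34  ⟶  IM  (L0)  txn=BusRdX+Flush  M[L0]=2
step 27: P0: load  L1  ⟶  SS  (L1)  txn=∅  M[L1]=92
step 28: P0: load  L1  ⟶  SS  (L1)  txn=∅  M[L1]=92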